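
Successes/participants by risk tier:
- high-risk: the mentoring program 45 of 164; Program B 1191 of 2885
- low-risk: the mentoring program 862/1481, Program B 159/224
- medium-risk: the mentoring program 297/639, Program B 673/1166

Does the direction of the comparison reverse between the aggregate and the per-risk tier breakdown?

High-risk: the mentoring program 45/164 = 27.4%, Program B 1191/2885 = 41.3% → Program B
Low-risk: the mentoring program 862/1481 = 58.2%, Program B 159/224 = 71.0% → Program B
Medium-risk: the mentoring program 297/639 = 46.5%, Program B 673/1166 = 57.7% → Program B
Overall: the mentoring program 1204/2284 = 52.7%, Program B 2023/4275 = 47.3% → the mentoring program
Program B wins each risk group but the mentoring program wins overall — the comparison reverses. Program B's participants skew toward high-risk, which has a lower base rate.

Yes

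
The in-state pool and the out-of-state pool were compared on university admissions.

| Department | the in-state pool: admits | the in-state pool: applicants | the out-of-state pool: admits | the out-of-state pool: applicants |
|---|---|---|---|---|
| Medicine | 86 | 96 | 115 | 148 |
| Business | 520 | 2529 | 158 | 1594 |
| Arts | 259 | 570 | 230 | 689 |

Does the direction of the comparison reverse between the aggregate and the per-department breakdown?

No

Medicine: the in-state pool 86/96 = 89.6%, the out-of-state pool 115/148 = 77.7% → the in-state pool
Business: the in-state pool 520/2529 = 20.6%, the out-of-state pool 158/1594 = 9.9% → the in-state pool
Arts: the in-state pool 259/570 = 45.4%, the out-of-state pool 230/689 = 33.4% → the in-state pool
Overall: the in-state pool 865/3195 = 27.1%, the out-of-state pool 503/2431 = 20.7% → the in-state pool
The in-state pool wins overall and in every department group — no reversal.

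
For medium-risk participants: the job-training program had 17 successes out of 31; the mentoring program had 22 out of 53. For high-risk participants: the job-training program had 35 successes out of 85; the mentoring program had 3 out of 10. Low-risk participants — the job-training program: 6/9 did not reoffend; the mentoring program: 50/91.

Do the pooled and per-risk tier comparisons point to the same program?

Medium-risk: the job-training program 17/31 = 54.8%, the mentoring program 22/53 = 41.5% → the job-training program
High-risk: the job-training program 35/85 = 41.2%, the mentoring program 3/10 = 30.0% → the job-training program
Low-risk: the job-training program 6/9 = 66.7%, the mentoring program 50/91 = 54.9% → the job-training program
Overall: the job-training program 58/125 = 46.4%, the mentoring program 75/154 = 48.7% → the mentoring program
The job-training program wins each risk group but the mentoring program wins overall — the comparison reverses. The job-training program's participants skew toward high-risk, which has a lower base rate.

No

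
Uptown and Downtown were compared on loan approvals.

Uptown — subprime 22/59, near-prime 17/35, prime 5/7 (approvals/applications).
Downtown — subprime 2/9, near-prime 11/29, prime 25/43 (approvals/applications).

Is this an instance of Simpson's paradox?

Yes

Subprime: Uptown 22/59 = 37.3%, Downtown 2/9 = 22.2% → Uptown
Near-prime: Uptown 17/35 = 48.6%, Downtown 11/29 = 37.9% → Uptown
Prime: Uptown 5/7 = 71.4%, Downtown 25/43 = 58.1% → Uptown
Overall: Uptown 44/101 = 43.6%, Downtown 38/81 = 46.9% → Downtown
Uptown wins each credit group but Downtown wins overall — the comparison reverses. Uptown's applications skew toward subprime, which has a lower base rate.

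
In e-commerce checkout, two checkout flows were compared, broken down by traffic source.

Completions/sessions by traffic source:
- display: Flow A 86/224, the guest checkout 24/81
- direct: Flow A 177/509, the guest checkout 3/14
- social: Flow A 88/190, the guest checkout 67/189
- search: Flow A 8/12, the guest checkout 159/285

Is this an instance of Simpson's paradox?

Yes

Display: Flow A 86/224 = 38.4%, the guest checkout 24/81 = 29.6% → Flow A
Direct: Flow A 177/509 = 34.8%, the guest checkout 3/14 = 21.4% → Flow A
Social: Flow A 88/190 = 46.3%, the guest checkout 67/189 = 35.4% → Flow A
Search: Flow A 8/12 = 66.7%, the guest checkout 159/285 = 55.8% → Flow A
Overall: Flow A 359/935 = 38.4%, the guest checkout 253/569 = 44.5% → the guest checkout
Flow A wins each traffic group but the guest checkout wins overall — the comparison reverses. Flow A's sessions skew toward direct, which has a lower base rate.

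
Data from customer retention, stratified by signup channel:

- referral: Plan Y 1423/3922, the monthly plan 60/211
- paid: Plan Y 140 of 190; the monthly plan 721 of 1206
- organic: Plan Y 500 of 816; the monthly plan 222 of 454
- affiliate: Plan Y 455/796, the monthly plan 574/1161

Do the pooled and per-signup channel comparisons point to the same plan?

Referral: Plan Y 1423/3922 = 36.3%, the monthly plan 60/211 = 28.4% → Plan Y
Paid: Plan Y 140/190 = 73.7%, the monthly plan 721/1206 = 59.8% → Plan Y
Organic: Plan Y 500/816 = 61.3%, the monthly plan 222/454 = 48.9% → Plan Y
Affiliate: Plan Y 455/796 = 57.2%, the monthly plan 574/1161 = 49.4% → Plan Y
Overall: Plan Y 2518/5724 = 44.0%, the monthly plan 1577/3032 = 52.0% → the monthly plan
Plan Y wins each signup group but the monthly plan wins overall — the comparison reverses. Plan Y's customers skew toward referral, which has a lower base rate.

No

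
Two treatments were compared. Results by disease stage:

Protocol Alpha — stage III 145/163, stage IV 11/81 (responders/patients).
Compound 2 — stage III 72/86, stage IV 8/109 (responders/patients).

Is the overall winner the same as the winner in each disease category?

Yes

Stage III: Protocol Alpha 145/163 = 89.0%, Compound 2 72/86 = 83.7% → Protocol Alpha
Stage IV: Protocol Alpha 11/81 = 13.6%, Compound 2 8/109 = 7.3% → Protocol Alpha
Overall: Protocol Alpha 156/244 = 63.9%, Compound 2 80/195 = 41.0% → Protocol Alpha
Protocol Alpha wins overall and in every disease group — no reversal.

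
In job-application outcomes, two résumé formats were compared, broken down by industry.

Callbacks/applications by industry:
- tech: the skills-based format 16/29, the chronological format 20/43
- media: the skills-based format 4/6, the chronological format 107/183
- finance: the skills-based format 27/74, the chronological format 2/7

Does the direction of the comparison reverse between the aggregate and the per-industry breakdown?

Yes

Tech: the skills-based format 16/29 = 55.2%, the chronological format 20/43 = 46.5% → the skills-based format
Media: the skills-based format 4/6 = 66.7%, the chronological format 107/183 = 58.5% → the skills-based format
Finance: the skills-based format 27/74 = 36.5%, the chronological format 2/7 = 28.6% → the skills-based format
Overall: the skills-based format 47/109 = 43.1%, the chronological format 129/233 = 55.4% → the chronological format
The skills-based format wins each industry group but the chronological format wins overall — the comparison reverses. The skills-based format's applications skew toward finance, which has a lower base rate.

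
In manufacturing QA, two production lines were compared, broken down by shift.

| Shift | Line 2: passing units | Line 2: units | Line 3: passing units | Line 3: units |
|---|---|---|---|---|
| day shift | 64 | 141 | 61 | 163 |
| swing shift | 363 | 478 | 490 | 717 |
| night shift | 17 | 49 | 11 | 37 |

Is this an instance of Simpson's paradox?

Day shift: Line 2 64/141 = 45.4%, Line 3 61/163 = 37.4% → Line 2
Swing shift: Line 2 363/478 = 75.9%, Line 3 490/717 = 68.3% → Line 2
Night shift: Line 2 17/49 = 34.7%, Line 3 11/37 = 29.7% → Line 2
Overall: Line 2 444/668 = 66.5%, Line 3 562/917 = 61.3% → Line 2
Line 2 wins overall and in every shift group — no reversal.

No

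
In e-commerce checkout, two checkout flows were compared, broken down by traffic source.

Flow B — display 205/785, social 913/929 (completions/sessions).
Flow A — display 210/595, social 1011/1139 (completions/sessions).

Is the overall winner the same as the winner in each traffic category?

Display: Flow B 205/785 = 26.1%, Flow A 210/595 = 35.3% → Flow A
Social: Flow B 913/929 = 98.3%, Flow A 1011/1139 = 88.8% → Flow B
Overall: Flow B 1118/1714 = 65.2%, Flow A 1221/1734 = 70.4% → Flow A
Neither sweeps: Flow B wins 1 of 2 groups, Flow A wins 1. Flow A wins overall but not every group — no Simpson reversal.

No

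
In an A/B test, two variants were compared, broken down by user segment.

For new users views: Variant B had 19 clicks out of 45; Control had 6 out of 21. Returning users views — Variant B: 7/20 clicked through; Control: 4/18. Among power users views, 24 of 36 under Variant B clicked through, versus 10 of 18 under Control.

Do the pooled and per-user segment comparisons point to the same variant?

Yes

New users: Variant B 19/45 = 42.2%, Control 6/21 = 28.6% → Variant B
Returning users: Variant B 7/20 = 35.0%, Control 4/18 = 22.2% → Variant B
Power users: Variant B 24/36 = 66.7%, Control 10/18 = 55.6% → Variant B
Overall: Variant B 50/101 = 49.5%, Control 20/57 = 35.1% → Variant B
Variant B wins overall and in every user group — no reversal.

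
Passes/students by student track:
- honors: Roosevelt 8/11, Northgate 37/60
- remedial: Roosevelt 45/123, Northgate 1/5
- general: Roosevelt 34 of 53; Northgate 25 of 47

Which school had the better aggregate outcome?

Northgate

Honors: Roosevelt 8/11 = 72.7%, Northgate 37/60 = 61.7% → Roosevelt
Remedial: Roosevelt 45/123 = 36.6%, Northgate 1/5 = 20.0% → Roosevelt
General: Roosevelt 34/53 = 64.2%, Northgate 25/47 = 53.2% → Roosevelt
Overall: Roosevelt 87/187 = 46.5%, Northgate 63/112 = 56.2% → Northgate
(Roosevelt wins every student group but Northgate wins overall — Roosevelt's students skew toward the low-rate remedial group.)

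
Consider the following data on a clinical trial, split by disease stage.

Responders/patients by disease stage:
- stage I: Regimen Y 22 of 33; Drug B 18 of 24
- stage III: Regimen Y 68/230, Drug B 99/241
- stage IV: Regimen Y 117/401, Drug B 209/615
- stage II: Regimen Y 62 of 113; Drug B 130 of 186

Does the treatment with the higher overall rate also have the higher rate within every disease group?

Yes

Stage I: Regimen Y 22/33 = 66.7%, Drug B 18/24 = 75.0% → Drug B
Stage III: Regimen Y 68/230 = 29.6%, Drug B 99/241 = 41.1% → Drug B
Stage IV: Regimen Y 117/401 = 29.2%, Drug B 209/615 = 34.0% → Drug B
Stage II: Regimen Y 62/113 = 54.9%, Drug B 130/186 = 69.9% → Drug B
Overall: Regimen Y 269/777 = 34.6%, Drug B 456/1066 = 42.8% → Drug B
Drug B wins overall and in every disease group — no reversal.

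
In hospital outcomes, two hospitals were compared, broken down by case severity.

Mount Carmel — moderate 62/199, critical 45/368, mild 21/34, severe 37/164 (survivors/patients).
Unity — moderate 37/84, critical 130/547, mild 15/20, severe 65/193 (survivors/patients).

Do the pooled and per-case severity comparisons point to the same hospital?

Moderate: Mount Carmel 62/199 = 31.2%, Unity 37/84 = 44.0% → Unity
Critical: Mount Carmel 45/368 = 12.2%, Unity 130/547 = 23.8% → Unity
Mild: Mount Carmel 21/34 = 61.8%, Unity 15/20 = 75.0% → Unity
Severe: Mount Carmel 37/164 = 22.6%, Unity 65/193 = 33.7% → Unity
Overall: Mount Carmel 165/765 = 21.6%, Unity 247/844 = 29.3% → Unity
Unity wins overall and in every case group — no reversal.

Yes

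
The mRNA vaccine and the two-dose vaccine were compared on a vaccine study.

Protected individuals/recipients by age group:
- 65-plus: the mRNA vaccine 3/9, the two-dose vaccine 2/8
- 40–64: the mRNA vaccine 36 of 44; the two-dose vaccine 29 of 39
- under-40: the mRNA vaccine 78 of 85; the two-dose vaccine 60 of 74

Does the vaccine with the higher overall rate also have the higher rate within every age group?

65-plus: the mRNA vaccine 3/9 = 33.3%, the two-dose vaccine 2/8 = 25.0% → the mRNA vaccine
40–64: the mRNA vaccine 36/44 = 81.8%, the two-dose vaccine 29/39 = 74.4% → the mRNA vaccine
Under-40: the mRNA vaccine 78/85 = 91.8%, the two-dose vaccine 60/74 = 81.1% → the mRNA vaccine
Overall: the mRNA vaccine 117/138 = 84.8%, the two-dose vaccine 91/121 = 75.2% → the mRNA vaccine
The mRNA vaccine wins overall and in every age group — no reversal.

Yes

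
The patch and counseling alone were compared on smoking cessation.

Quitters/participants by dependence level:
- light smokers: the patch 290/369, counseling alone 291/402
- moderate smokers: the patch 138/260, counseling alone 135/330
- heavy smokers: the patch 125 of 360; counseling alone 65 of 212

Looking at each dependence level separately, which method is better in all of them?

Light smokers: the patch 290/369 = 78.6%, counseling alone 291/402 = 72.4% → the patch
Moderate smokers: the patch 138/260 = 53.1%, counseling alone 135/330 = 40.9% → the patch
Heavy smokers: the patch 125/360 = 34.7%, counseling alone 65/212 = 30.7% → the patch
The patch has the higher rate in all 3 groups.

the patch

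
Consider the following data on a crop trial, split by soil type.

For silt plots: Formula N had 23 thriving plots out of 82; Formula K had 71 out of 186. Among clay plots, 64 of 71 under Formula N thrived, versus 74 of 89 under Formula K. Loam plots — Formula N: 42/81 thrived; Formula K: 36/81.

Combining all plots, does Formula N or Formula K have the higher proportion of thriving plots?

Formula N

Silt: Formula N 23/82 = 28.0%, Formula K 71/186 = 38.2% → Formula K
Clay: Formula N 64/71 = 90.1%, Formula K 74/89 = 83.1% → Formula N
Loam: Formula N 42/81 = 51.9%, Formula K 36/81 = 44.4% → Formula N
Overall: Formula N 129/234 = 55.1%, Formula K 181/356 = 50.8% → Formula N
(Neither sweeps every soil group, but Formula N has the higher pooled rate.)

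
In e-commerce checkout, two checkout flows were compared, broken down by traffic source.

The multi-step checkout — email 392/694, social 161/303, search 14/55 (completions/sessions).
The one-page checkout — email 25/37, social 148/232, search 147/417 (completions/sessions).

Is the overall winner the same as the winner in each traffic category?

No

Email: the multi-step checkout 392/694 = 56.5%, the one-page checkout 25/37 = 67.6% → the one-page checkout
Social: the multi-step checkout 161/303 = 53.1%, the one-page checkout 148/232 = 63.8% → the one-page checkout
Search: the multi-step checkout 14/55 = 25.5%, the one-page checkout 147/417 = 35.3% → the one-page checkout
Overall: the multi-step checkout 567/1052 = 53.9%, the one-page checkout 320/686 = 46.6% → the multi-step checkout
The one-page checkout wins each traffic group but the multi-step checkout wins overall — the comparison reverses. The one-page checkout's sessions skew toward search, which has a lower base rate.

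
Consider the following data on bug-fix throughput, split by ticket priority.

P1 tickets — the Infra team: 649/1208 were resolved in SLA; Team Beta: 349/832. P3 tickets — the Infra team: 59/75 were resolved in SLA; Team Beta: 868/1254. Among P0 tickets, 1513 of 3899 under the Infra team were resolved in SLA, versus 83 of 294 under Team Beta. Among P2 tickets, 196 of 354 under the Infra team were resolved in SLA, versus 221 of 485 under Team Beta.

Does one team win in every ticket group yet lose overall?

Yes

P1: the Infra team 649/1208 = 53.7%, Team Beta 349/832 = 41.9% → the Infra team
P3: the Infra team 59/75 = 78.7%, Team Beta 868/1254 = 69.2% → the Infra team
P0: the Infra team 1513/3899 = 38.8%, Team Beta 83/294 = 28.2% → the Infra team
P2: the Infra team 196/354 = 55.4%, Team Beta 221/485 = 45.6% → the Infra team
Overall: the Infra team 2417/5536 = 43.7%, Team Beta 1521/2865 = 53.1% → Team Beta
The Infra team wins each ticket group but Team Beta wins overall — the comparison reverses. The Infra team's tickets skew toward P0, which has a lower base rate.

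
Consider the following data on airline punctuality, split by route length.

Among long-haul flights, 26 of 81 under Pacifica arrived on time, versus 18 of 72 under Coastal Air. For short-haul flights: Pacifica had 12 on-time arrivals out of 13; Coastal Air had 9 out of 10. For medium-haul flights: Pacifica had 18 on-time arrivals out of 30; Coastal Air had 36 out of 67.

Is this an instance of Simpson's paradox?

No

Long-haul: Pacifica 26/81 = 32.1%, Coastal Air 18/72 = 25.0% → Pacifica
Short-haul: Pacifica 12/13 = 92.3%, Coastal Air 9/10 = 90.0% → Pacifica
Medium-haul: Pacifica 18/30 = 60.0%, Coastal Air 36/67 = 53.7% → Pacifica
Overall: Pacifica 56/124 = 45.2%, Coastal Air 63/149 = 42.3% → Pacifica
Pacifica wins overall and in every route group — no reversal.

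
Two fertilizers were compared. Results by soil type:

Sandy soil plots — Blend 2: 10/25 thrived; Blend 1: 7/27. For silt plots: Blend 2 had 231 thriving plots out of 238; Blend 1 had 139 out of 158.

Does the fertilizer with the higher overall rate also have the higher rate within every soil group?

Yes

Sandy soil: Blend 2 10/25 = 40.0%, Blend 1 7/27 = 25.9% → Blend 2
Silt: Blend 2 231/238 = 97.1%, Blend 1 139/158 = 88.0% → Blend 2
Overall: Blend 2 241/263 = 91.6%, Blend 1 146/185 = 78.9% → Blend 2
Blend 2 wins overall and in every soil group — no reversal.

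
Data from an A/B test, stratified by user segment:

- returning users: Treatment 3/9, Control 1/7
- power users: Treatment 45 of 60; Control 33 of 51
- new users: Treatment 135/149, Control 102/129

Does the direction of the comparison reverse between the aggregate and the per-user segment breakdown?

Returning users: Treatment 3/9 = 33.3%, Control 1/7 = 14.3% → Treatment
Power users: Treatment 45/60 = 75.0%, Control 33/51 = 64.7% → Treatment
New users: Treatment 135/149 = 90.6%, Control 102/129 = 79.1% → Treatment
Overall: Treatment 183/218 = 83.9%, Control 136/187 = 72.7% → Treatment
Treatment wins overall and in every user group — no reversal.

No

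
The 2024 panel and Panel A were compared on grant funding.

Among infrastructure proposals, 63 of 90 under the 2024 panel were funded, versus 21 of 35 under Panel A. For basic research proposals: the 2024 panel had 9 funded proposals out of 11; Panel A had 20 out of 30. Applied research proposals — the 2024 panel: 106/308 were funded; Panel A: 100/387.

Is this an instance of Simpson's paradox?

No

Infrastructure: the 2024 panel 63/90 = 70.0%, Panel A 21/35 = 60.0% → the 2024 panel
Basic research: the 2024 panel 9/11 = 81.8%, Panel A 20/30 = 66.7% → the 2024 panel
Applied research: the 2024 panel 106/308 = 34.4%, Panel A 100/387 = 25.8% → the 2024 panel
Overall: the 2024 panel 178/409 = 43.5%, Panel A 141/452 = 31.2% → the 2024 panel
The 2024 panel wins overall and in every proposal group — no reversal.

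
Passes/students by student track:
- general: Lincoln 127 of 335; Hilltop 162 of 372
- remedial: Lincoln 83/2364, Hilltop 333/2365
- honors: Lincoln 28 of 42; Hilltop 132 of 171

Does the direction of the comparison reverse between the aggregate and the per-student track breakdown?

No

General: Lincoln 127/335 = 37.9%, Hilltop 162/372 = 43.5% → Hilltop
Remedial: Lincoln 83/2364 = 3.5%, Hilltop 333/2365 = 14.1% → Hilltop
Honors: Lincoln 28/42 = 66.7%, Hilltop 132/171 = 77.2% → Hilltop
Overall: Lincoln 238/2741 = 8.7%, Hilltop 627/2908 = 21.6% → Hilltop
Hilltop wins overall and in every student group — no reversal.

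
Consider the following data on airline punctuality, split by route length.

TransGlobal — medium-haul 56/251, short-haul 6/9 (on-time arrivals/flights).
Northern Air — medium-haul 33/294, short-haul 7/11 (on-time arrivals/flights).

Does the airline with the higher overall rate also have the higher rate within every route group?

Yes

Medium-haul: TransGlobal 56/251 = 22.3%, Northern Air 33/294 = 11.2% → TransGlobal
Short-haul: TransGlobal 6/9 = 66.7%, Northern Air 7/11 = 63.6% → TransGlobal
Overall: TransGlobal 62/260 = 23.8%, Northern Air 40/305 = 13.1% → TransGlobal
TransGlobal wins overall and in every route group — no reversal.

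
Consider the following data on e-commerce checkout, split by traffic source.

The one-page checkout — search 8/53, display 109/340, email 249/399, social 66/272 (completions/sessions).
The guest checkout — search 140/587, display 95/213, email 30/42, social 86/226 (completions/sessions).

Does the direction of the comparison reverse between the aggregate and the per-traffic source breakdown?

Yes

Search: the one-page checkout 8/53 = 15.1%, the guest checkout 140/587 = 23.9% → the guest checkout
Display: the one-page checkout 109/340 = 32.1%, the guest checkout 95/213 = 44.6% → the guest checkout
Email: the one-page checkout 249/399 = 62.4%, the guest checkout 30/42 = 71.4% → the guest checkout
Social: the one-page checkout 66/272 = 24.3%, the guest checkout 86/226 = 38.1% → the guest checkout
Overall: the one-page checkout 432/1064 = 40.6%, the guest checkout 351/1068 = 32.9% → the one-page checkout
The guest checkout wins each traffic group but the one-page checkout wins overall — the comparison reverses. The guest checkout's sessions skew toward search, which has a lower base rate.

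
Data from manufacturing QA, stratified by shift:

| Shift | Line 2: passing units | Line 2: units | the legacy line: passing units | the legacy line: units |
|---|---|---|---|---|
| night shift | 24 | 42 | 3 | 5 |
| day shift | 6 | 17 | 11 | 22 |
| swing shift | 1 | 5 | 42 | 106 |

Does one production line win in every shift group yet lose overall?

Yes

Night shift: Line 2 24/42 = 57.1%, the legacy line 3/5 = 60.0% → the legacy line
Day shift: Line 2 6/17 = 35.3%, the legacy line 11/22 = 50.0% → the legacy line
Swing shift: Line 2 1/5 = 20.0%, the legacy line 42/106 = 39.6% → the legacy line
Overall: Line 2 31/64 = 48.4%, the legacy line 56/133 = 42.1% → Line 2
The legacy line wins each shift group but Line 2 wins overall — the comparison reverses. The legacy line's units skew toward swing shift, which has a lower base rate.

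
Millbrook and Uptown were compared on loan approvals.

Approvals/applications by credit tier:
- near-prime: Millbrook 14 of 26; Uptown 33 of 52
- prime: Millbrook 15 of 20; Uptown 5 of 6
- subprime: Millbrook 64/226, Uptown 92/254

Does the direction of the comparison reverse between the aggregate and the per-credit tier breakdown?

No

Near-prime: Millbrook 14/26 = 53.8%, Uptown 33/52 = 63.5% → Uptown
Prime: Millbrook 15/20 = 75.0%, Uptown 5/6 = 83.3% → Uptown
Subprime: Millbrook 64/226 = 28.3%, Uptown 92/254 = 36.2% → Uptown
Overall: Millbrook 93/272 = 34.2%, Uptown 130/312 = 41.7% → Uptown
Uptown wins overall and in every credit group — no reversal.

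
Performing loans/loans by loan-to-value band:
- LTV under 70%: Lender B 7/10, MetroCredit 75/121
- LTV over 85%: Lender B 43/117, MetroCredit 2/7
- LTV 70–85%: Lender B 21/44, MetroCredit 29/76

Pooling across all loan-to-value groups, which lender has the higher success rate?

MetroCredit

LTV under 70%: Lender B 7/10 = 70.0%, MetroCredit 75/121 = 62.0% → Lender B
LTV over 85%: Lender B 43/117 = 36.8%, MetroCredit 2/7 = 28.6% → Lender B
LTV 70–85%: Lender B 21/44 = 47.7%, MetroCredit 29/76 = 38.2% → Lender B
Overall: Lender B 71/171 = 41.5%, MetroCredit 106/204 = 52.0% → MetroCredit
(Lender B wins every loan-to-value group but MetroCredit wins overall — Lender B's loans skew toward the low-rate LTV over 85% group.)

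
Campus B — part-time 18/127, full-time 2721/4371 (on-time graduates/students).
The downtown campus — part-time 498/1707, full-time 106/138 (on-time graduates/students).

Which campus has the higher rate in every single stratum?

Part-time: Campus B 18/127 = 14.2%, the downtown campus 498/1707 = 29.2% → the downtown campus
Full-time: Campus B 2721/4371 = 62.3%, the downtown campus 106/138 = 76.8% → the downtown campus
The downtown campus has the higher rate in both groups.

the downtown campus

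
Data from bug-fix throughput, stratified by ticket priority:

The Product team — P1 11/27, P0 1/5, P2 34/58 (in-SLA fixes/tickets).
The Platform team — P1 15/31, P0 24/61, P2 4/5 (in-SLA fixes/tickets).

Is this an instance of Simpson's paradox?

Yes

P1: the Product team 11/27 = 40.7%, the Platform team 15/31 = 48.4% → the Platform team
P0: the Product team 1/5 = 20.0%, the Platform team 24/61 = 39.3% → the Platform team
P2: the Product team 34/58 = 58.6%, the Platform team 4/5 = 80.0% → the Platform team
Overall: the Product team 46/90 = 51.1%, the Platform team 43/97 = 44.3% → the Product team
The Platform team wins each ticket group but the Product team wins overall — the comparison reverses. The Platform team's tickets skew toward P0, which has a lower base rate.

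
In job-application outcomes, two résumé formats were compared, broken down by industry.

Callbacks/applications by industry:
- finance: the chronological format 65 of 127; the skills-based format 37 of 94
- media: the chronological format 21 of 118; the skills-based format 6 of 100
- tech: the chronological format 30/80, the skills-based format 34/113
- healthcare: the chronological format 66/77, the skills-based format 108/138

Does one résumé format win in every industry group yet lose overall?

Finance: the chronological format 65/127 = 51.2%, the skills-based format 37/94 = 39.4% → the chronological format
Media: the chronological format 21/118 = 17.8%, the skills-based format 6/100 = 6.0% → the chronological format
Tech: the chronological format 30/80 = 37.5%, the skills-based format 34/113 = 30.1% → the chronological format
Healthcare: the chronological format 66/77 = 85.7%, the skills-based format 108/138 = 78.3% → the chronological format
Overall: the chronological format 182/402 = 45.3%, the skills-based format 185/445 = 41.6% → the chronological format
The chronological format wins overall and in every industry group — no reversal.

No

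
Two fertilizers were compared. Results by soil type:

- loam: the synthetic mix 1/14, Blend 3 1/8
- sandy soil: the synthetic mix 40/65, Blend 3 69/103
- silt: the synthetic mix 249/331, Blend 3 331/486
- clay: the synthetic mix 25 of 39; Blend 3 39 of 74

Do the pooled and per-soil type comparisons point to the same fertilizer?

Loam: the synthetic mix 1/14 = 7.1%, Blend 3 1/8 = 12.5% → Blend 3
Sandy soil: the synthetic mix 40/65 = 61.5%, Blend 3 69/103 = 67.0% → Blend 3
Silt: the synthetic mix 249/331 = 75.2%, Blend 3 331/486 = 68.1% → the synthetic mix
Clay: the synthetic mix 25/39 = 64.1%, Blend 3 39/74 = 52.7% → the synthetic mix
Overall: the synthetic mix 315/449 = 70.2%, Blend 3 440/671 = 65.6% → the synthetic mix
Neither sweeps: the synthetic mix wins 2 of 4 groups, Blend 3 wins 2. The synthetic mix wins overall but not every group — no Simpson reversal.

No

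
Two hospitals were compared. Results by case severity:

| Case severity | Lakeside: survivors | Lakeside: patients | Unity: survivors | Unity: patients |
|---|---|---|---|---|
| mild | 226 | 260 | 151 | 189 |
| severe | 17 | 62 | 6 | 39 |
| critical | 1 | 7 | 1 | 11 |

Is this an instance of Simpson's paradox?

No

Mild: Lakeside 226/260 = 86.9%, Unity 151/189 = 79.9% → Lakeside
Severe: Lakeside 17/62 = 27.4%, Unity 6/39 = 15.4% → Lakeside
Critical: Lakeside 1/7 = 14.3%, Unity 1/11 = 9.1% → Lakeside
Overall: Lakeside 244/329 = 74.2%, Unity 158/239 = 66.1% → Lakeside
Lakeside wins overall and in every case group — no reversal.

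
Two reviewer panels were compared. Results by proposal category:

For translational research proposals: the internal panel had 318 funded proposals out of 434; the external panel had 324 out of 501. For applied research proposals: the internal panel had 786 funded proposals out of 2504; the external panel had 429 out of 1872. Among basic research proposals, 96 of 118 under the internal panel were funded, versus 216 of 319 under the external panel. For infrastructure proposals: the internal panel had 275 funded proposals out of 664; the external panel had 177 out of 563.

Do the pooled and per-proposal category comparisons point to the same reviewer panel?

Yes

Translational research: the internal panel 318/434 = 73.3%, the external panel 324/501 = 64.7% → the internal panel
Applied research: the internal panel 786/2504 = 31.4%, the external panel 429/1872 = 22.9% → the internal panel
Basic research: the internal panel 96/118 = 81.4%, the external panel 216/319 = 67.7% → the internal panel
Infrastructure: the internal panel 275/664 = 41.4%, the external panel 177/563 = 31.4% → the internal panel
Overall: the internal panel 1475/3720 = 39.7%, the external panel 1146/3255 = 35.2% → the internal panel
The internal panel wins overall and in every proposal group — no reversal.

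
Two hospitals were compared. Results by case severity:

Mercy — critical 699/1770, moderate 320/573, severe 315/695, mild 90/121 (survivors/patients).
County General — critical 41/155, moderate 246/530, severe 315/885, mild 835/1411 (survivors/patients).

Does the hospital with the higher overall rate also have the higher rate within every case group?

No

Critical: Mercy 699/1770 = 39.5%, County General 41/155 = 26.5% → Mercy
Moderate: Mercy 320/573 = 55.8%, County General 246/530 = 46.4% → Mercy
Severe: Mercy 315/695 = 45.3%, County General 315/885 = 35.6% → Mercy
Mild: Mercy 90/121 = 74.4%, County General 835/1411 = 59.2% → Mercy
Overall: Mercy 1424/3159 = 45.1%, County General 1437/2981 = 48.2% → County General
Mercy wins each case group but County General wins overall — the comparison reverses. Mercy's patients skew toward critical, which has a lower base rate.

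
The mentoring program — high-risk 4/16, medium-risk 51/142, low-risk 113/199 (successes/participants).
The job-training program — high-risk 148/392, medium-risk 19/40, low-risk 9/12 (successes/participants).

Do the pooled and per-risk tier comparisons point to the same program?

High-risk: the mentoring program 4/16 = 25.0%, the job-training program 148/392 = 37.8% → the job-training program
Medium-risk: the mentoring program 51/142 = 35.9%, the job-training program 19/40 = 47.5% → the job-training program
Low-risk: the mentoring program 113/199 = 56.8%, the job-training program 9/12 = 75.0% → the job-training program
Overall: the mentoring program 168/357 = 47.1%, the job-training program 176/444 = 39.6% → the mentoring program
The job-training program wins each risk group but the mentoring program wins overall — the comparison reverses. The job-training program's participants skew toward high-risk, which has a lower base rate.

No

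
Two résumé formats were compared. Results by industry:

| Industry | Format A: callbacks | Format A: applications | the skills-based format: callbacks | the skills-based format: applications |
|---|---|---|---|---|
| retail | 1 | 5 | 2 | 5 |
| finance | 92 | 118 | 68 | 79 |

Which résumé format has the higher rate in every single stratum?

the skills-based format

Retail: Format A 1/5 = 20.0%, the skills-based format 2/5 = 40.0% → the skills-based format
Finance: Format A 92/118 = 78.0%, the skills-based format 68/79 = 86.1% → the skills-based format
The skills-based format has the higher rate in both groups.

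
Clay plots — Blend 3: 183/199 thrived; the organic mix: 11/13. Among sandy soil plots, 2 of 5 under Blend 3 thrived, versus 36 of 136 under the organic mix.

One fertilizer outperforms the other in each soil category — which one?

Clay: Blend 3 183/199 = 92.0%, the organic mix 11/13 = 84.6% → Blend 3
Sandy soil: Blend 3 2/5 = 40.0%, the organic mix 36/136 = 26.5% → Blend 3
Blend 3 has the higher rate in both groups.

Blend 3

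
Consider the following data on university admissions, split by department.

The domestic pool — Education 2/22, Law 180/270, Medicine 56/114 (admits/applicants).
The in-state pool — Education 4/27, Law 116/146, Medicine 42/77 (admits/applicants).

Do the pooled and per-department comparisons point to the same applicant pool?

Education: the domestic pool 2/22 = 9.1%, the in-state pool 4/27 = 14.8% → the in-state pool
Law: the domestic pool 180/270 = 66.7%, the in-state pool 116/146 = 79.5% → the in-state pool
Medicine: the domestic pool 56/114 = 49.1%, the in-state pool 42/77 = 54.5% → the in-state pool
Overall: the domestic pool 238/406 = 58.6%, the in-state pool 162/250 = 64.8% → the in-state pool
The in-state pool wins overall and in every department group — no reversal.

Yes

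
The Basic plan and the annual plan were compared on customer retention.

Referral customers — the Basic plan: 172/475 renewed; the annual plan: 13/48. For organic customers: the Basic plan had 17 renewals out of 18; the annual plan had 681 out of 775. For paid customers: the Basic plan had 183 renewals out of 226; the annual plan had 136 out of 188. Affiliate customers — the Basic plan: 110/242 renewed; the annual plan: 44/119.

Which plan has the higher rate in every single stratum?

the Basic plan

Referral: the Basic plan 172/475 = 36.2%, the annual plan 13/48 = 27.1% → the Basic plan
Organic: the Basic plan 17/18 = 94.4%, the annual plan 681/775 = 87.9% → the Basic plan
Paid: the Basic plan 183/226 = 81.0%, the annual plan 136/188 = 72.3% → the Basic plan
Affiliate: the Basic plan 110/242 = 45.5%, the annual plan 44/119 = 37.0% → the Basic plan
The Basic plan has the higher rate in all 4 groups.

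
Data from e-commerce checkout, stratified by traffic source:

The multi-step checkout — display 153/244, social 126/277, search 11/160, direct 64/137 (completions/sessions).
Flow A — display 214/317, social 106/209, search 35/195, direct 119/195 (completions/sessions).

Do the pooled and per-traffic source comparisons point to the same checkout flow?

Yes

Display: the multi-step checkout 153/244 = 62.7%, Flow A 214/317 = 67.5% → Flow A
Social: the multi-step checkout 126/277 = 45.5%, Flow A 106/209 = 50.7% → Flow A
Search: the multi-step checkout 11/160 = 6.9%, Flow A 35/195 = 17.9% → Flow A
Direct: the multi-step checkout 64/137 = 46.7%, Flow A 119/195 = 61.0% → Flow A
Overall: the multi-step checkout 354/818 = 43.3%, Flow A 474/916 = 51.7% → Flow A
Flow A wins overall and in every traffic group — no reversal.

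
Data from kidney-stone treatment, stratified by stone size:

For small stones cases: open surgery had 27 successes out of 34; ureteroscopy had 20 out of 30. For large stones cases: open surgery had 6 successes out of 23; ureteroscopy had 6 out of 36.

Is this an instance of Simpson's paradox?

No

Small stones: open surgery 27/34 = 79.4%, ureteroscopy 20/30 = 66.7% → open surgery
Large stones: open surgery 6/23 = 26.1%, ureteroscopy 6/36 = 16.7% → open surgery
Overall: open surgery 33/57 = 57.9%, ureteroscopy 26/66 = 39.4% → open surgery
Open surgery wins overall and in every stone group — no reversal.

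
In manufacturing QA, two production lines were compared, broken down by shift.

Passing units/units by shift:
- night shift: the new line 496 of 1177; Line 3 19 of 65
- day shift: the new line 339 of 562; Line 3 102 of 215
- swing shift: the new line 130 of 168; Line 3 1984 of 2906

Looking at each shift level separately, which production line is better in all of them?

Night shift: the new line 496/1177 = 42.1%, Line 3 19/65 = 29.2% → the new line
Day shift: the new line 339/562 = 60.3%, Line 3 102/215 = 47.4% → the new line
Swing shift: the new line 130/168 = 77.4%, Line 3 1984/2906 = 68.3% → the new line
The new line has the higher rate in all 3 groups.

the new line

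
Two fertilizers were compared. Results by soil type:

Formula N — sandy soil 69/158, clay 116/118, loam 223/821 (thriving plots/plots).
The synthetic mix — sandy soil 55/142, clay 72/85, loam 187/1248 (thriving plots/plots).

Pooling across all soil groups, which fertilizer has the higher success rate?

Formula N

Sandy soil: Formula N 69/158 = 43.7%, the synthetic mix 55/142 = 38.7% → Formula N
Clay: Formula N 116/118 = 98.3%, the synthetic mix 72/85 = 84.7% → Formula N
Loam: Formula N 223/821 = 27.2%, the synthetic mix 187/1248 = 15.0% → Formula N
Overall: Formula N 408/1097 = 37.2%, the synthetic mix 314/1475 = 21.3% → Formula N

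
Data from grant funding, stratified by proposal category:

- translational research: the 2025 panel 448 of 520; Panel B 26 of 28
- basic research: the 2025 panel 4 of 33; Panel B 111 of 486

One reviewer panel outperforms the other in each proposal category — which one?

Panel B

Translational research: the 2025 panel 448/520 = 86.2%, Panel B 26/28 = 92.9% → Panel B
Basic research: the 2025 panel 4/33 = 12.1%, Panel B 111/486 = 22.8% → Panel B
Panel B has the higher rate in both groups.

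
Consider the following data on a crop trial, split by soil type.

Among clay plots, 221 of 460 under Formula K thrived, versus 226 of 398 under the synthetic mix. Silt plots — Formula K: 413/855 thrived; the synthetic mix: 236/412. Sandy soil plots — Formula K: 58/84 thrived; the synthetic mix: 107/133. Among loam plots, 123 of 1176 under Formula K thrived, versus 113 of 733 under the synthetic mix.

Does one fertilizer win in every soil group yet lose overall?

No

Clay: Formula K 221/460 = 48.0%, the synthetic mix 226/398 = 56.8% → the synthetic mix
Silt: Formula K 413/855 = 48.3%, the synthetic mix 236/412 = 57.3% → the synthetic mix
Sandy soil: Formula K 58/84 = 69.0%, the synthetic mix 107/133 = 80.5% → the synthetic mix
Loam: Formula K 123/1176 = 10.5%, the synthetic mix 113/733 = 15.4% → the synthetic mix
Overall: Formula K 815/2575 = 31.7%, the synthetic mix 682/1676 = 40.7% → the synthetic mix
The synthetic mix wins overall and in every soil group — no reversal.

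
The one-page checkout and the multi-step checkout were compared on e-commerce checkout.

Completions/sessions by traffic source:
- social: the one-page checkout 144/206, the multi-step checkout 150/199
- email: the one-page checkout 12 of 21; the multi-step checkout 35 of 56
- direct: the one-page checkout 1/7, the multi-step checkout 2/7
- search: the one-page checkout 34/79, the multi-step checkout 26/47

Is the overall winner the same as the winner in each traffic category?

Yes

Social: the one-page checkout 144/206 = 69.9%, the multi-step checkout 150/199 = 75.4% → the multi-step checkout
Email: the one-page checkout 12/21 = 57.1%, the multi-step checkout 35/56 = 62.5% → the multi-step checkout
Direct: the one-page checkout 1/7 = 14.3%, the multi-step checkout 2/7 = 28.6% → the multi-step checkout
Search: the one-page checkout 34/79 = 43.0%, the multi-step checkout 26/47 = 55.3% → the multi-step checkout
Overall: the one-page checkout 191/313 = 61.0%, the multi-step checkout 213/309 = 68.9% → the multi-step checkout
The multi-step checkout wins overall and in every traffic group — no reversal.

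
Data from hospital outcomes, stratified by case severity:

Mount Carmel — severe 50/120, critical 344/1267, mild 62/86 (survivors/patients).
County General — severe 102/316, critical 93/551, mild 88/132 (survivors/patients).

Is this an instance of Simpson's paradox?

Severe: Mount Carmel 50/120 = 41.7%, County General 102/316 = 32.3% → Mount Carmel
Critical: Mount Carmel 344/1267 = 27.2%, County General 93/551 = 16.9% → Mount Carmel
Mild: Mount Carmel 62/86 = 72.1%, County General 88/132 = 66.7% → Mount Carmel
Overall: Mount Carmel 456/1473 = 31.0%, County General 283/999 = 28.3% → Mount Carmel
Mount Carmel wins overall and in every case group — no reversal.

No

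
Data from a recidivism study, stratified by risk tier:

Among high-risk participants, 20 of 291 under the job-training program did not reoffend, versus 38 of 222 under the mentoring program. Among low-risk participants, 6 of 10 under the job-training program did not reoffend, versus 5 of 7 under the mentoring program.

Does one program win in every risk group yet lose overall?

No

High-risk: the job-training program 20/291 = 6.9%, the mentoring program 38/222 = 17.1% → the mentoring program
Low-risk: the job-training program 6/10 = 60.0%, the mentoring program 5/7 = 71.4% → the mentoring program
Overall: the job-training program 26/301 = 8.6%, the mentoring program 43/229 = 18.8% → the mentoring program
The mentoring program wins overall and in every risk group — no reversal.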